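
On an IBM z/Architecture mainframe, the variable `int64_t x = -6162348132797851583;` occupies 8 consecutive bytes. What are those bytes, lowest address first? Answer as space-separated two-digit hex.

Two's complement of -6162348132797851583 in 64 bits: 6162348132797851583 = 0x55850EFA2DB527BF; invert → 0xAA7AF105D24AD840; add 1 → 0xAA7AF105D24AD841.
Split into bytes (most-significant first): AA 7A F1 05 D2 4A D8 41.
Big-endian: lowest address holds the most-significant byte.
So the memory order matches the most-significant-first order: AA 7A F1 05 D2 4A D8 41.

AA 7A F1 05 D2 4A D8 41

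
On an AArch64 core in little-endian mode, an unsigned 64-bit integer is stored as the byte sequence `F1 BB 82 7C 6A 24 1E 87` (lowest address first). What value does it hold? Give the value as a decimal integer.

In little-endian order the low byte comes first in memory.
Reassemble most-significant byte first: 87 1E 24 6A 7C 82 BB F1 → 0x871E246A7C82BBF1.
0x871E246A7C82BBF1 = 9736259484195666929.

9736259484195666929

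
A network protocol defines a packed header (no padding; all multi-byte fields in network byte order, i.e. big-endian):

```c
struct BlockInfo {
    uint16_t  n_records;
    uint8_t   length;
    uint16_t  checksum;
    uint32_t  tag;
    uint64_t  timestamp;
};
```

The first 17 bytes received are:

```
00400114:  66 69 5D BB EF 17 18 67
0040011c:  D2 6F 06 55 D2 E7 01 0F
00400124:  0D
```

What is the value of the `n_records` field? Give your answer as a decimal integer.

26217

`n_records` is the first field, at byte offset 0, occupying 2 bytes.
Bytes at offsets 0..1: 66 69.
Big-endian: lowest address holds the most-significant byte.
The bytes are already most-significant first: 0x6669.
0x6669 = 26217.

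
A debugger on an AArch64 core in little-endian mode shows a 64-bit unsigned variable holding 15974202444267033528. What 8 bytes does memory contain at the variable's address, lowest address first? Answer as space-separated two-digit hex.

15974202444267033528 in hexadecimal, padded to 64 bits, is 0xDDAFC47CF4B693B8.
Split into bytes (most-significant first): DD AF C4 7C F4 B6 93 B8.
Little-endian stores the least-significant byte at the lowest address.
So at ascending addresses the bytes are B8 93 B6 F4 7C C4 AF DD.

B8 93 B6 F4 7C C4 AF DD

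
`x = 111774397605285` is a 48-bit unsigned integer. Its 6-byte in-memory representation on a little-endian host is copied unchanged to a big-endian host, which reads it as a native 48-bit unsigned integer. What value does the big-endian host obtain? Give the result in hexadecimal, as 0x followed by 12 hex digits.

0xA5A54381A865

111774397605285 in 48-bit hexadecimal is 0x65A88143A5A5.
Stored little-endian, the bytes at ascending addresses are A5 A5 43 81 A8 65.
Read back as big-endian, the last byte is least significant, giving 0xA5A54381A865.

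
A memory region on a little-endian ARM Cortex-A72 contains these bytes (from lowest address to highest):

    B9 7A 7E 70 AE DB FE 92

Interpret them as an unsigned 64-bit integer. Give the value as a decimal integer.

Little-endian stores the least-significant byte at the lowest address.
Reassemble most-significant byte first: 92 FE DB AE 70 7E 7A B9 → 0x92FEDBAE707E7AB9.
0x92FEDBAE707E7AB9 = 10592144915880114873.

10592144915880114873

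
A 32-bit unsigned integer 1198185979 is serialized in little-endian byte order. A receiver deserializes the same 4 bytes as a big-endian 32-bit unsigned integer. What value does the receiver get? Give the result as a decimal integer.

1198185979 in 32-bit hexadecimal is 0x476ADDFB.
Stored little-endian, the bytes at ascending addresses are FB DD 6A 47.
Read back as big-endian, the last byte is least significant, giving 0xFBDD6A47.
0xFBDD6A47 = 4225591879.

4225591879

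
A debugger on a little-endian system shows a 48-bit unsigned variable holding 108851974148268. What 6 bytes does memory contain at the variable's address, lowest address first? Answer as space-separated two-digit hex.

108851974148268 in hexadecimal, padded to 48 bits, is 0x6300134090AC.
Split into bytes (most-significant first): 63 00 13 40 90 AC.
In little-endian order the low byte comes first in memory.
So at ascending addresses the bytes are AC 90 40 13 00 63.

AC 90 40 13 00 63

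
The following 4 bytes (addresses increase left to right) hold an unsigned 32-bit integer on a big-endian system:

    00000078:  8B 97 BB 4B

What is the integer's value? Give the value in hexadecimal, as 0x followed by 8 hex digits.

0x8B97BB4B

In big-endian order the high byte comes first in memory.
The bytes are already most-significant first: 0x8B97BB4B.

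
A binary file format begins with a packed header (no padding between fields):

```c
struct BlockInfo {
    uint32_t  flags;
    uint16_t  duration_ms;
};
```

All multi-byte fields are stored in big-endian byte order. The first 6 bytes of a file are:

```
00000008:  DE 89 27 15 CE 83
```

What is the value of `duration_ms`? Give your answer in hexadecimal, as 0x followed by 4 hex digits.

`duration_ms` follows `flags` (4 bytes), so it starts at byte offset 4 and occupies 2 bytes.
Bytes at offsets 4..5: CE 83.
Big-endian: lowest address holds the most-significant byte.
The bytes are already most-significant first: 0xCE83.

0xCE83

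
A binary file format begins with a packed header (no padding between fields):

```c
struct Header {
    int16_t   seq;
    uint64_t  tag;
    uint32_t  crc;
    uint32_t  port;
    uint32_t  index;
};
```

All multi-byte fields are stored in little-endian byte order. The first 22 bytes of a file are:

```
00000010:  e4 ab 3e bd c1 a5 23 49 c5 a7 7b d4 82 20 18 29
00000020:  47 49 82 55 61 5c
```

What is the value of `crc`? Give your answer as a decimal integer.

`crc` follows `seq` (2 B), `tag` (8 B), so it starts at offset 2 + 8 = 10 and occupies 4 bytes.
Bytes at offsets 10..13: 7B D4 82 20.
Little-endian: lowest address holds the least-significant byte.
Reassemble most-significant byte first: 20 82 D4 7B → 0x2082D47B.
0x2082D47B = 545444987.

545444987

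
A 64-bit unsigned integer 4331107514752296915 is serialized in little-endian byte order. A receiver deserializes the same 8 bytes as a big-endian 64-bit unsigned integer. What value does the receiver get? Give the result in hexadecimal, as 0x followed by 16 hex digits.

4331107514752296915 in 64-bit hexadecimal is 0x3C1B2F5664D5E7D3.
Stored little-endian, the bytes at ascending addresses are D3 E7 D5 64 56 2F 1B 3C.
Read back as big-endian, the last byte is least significant, giving 0xD3E7D564562F1B3C.

0xD3E7D564562F1B3C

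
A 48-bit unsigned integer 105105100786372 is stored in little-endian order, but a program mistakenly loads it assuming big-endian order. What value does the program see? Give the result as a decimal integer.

215822957057887

105105100786372 in 48-bit hexadecimal is 0x5F97B0324AC4.
Stored little-endian, the bytes at ascending addresses are C4 4A 32 B0 97 5F.
Read back as big-endian, the last byte is least significant, giving 0xC44A32B0975F.
0xC44A32B0975F = 215822957057887.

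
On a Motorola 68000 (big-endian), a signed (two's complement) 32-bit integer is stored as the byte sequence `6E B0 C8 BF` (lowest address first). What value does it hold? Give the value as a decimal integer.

Big-endian stores the most-significant byte at the lowest address.
The bytes are already most-significant first: 0x6EB0C8BF.
0x6EB0C8BF = 1857079487.

1857079487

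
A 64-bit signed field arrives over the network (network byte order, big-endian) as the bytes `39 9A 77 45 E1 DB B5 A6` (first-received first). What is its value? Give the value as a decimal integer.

Big-endian stores the most-significant byte at the lowest address.
The bytes are already most-significant first: 0x399A7745E1DBB5A6.
0x399A7745E1DBB5A6 = 4150761148601054630.

4150761148601054630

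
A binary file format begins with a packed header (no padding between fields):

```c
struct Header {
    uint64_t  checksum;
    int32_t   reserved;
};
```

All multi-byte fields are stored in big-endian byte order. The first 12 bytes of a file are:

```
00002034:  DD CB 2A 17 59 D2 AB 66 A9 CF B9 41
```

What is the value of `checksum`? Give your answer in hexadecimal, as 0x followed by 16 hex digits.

`checksum` is the first field, at byte offset 0, occupying 8 bytes.
Bytes at offsets 0..7: DD CB 2A 17 59 D2 AB 66.
In big-endian order the high byte comes first in memory.
The bytes are already most-significant first: 0xDDCB2A1759D2AB66.

0xDDCB2A1759D2AB66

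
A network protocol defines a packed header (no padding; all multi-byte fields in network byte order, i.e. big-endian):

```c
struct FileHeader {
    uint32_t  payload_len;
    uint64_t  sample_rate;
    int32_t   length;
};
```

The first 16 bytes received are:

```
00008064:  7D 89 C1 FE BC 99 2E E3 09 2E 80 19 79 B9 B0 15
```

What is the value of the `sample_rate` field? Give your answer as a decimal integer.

`sample_rate` follows `payload_len` (4 bytes), so it starts at byte offset 4 and occupies 8 bytes.
Bytes at offsets 4..11: BC 99 2E E3 09 2E 80 19.
Big-endian: lowest address holds the most-significant byte.
The bytes are already most-significant first: 0xBC992EE3092E8019.
0xBC992EE3092E8019 = 13589944903213678617.

13589944903213678617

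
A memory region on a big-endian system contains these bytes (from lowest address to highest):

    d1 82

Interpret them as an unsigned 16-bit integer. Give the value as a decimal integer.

53634

Big-endian: lowest address holds the most-significant byte.
The bytes are already most-significant first: 0xD182.
0xD182 = 53634.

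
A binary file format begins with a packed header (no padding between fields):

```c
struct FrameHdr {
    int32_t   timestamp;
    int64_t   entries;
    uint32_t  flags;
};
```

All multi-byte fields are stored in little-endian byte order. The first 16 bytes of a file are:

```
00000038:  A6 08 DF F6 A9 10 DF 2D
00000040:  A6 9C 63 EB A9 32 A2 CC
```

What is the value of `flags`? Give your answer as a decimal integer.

3433181865

`flags` follows `timestamp` (4 B), `entries` (8 B), so it starts at offset 4 + 8 = 12 and occupies 4 bytes.
Bytes at offsets 12..15: A9 32 A2 CC.
Little-endian: lowest address holds the least-significant byte.
Reassemble most-significant byte first: CC A2 32 A9 → 0xCCA232A9.
0xCCA232A9 = 3433181865.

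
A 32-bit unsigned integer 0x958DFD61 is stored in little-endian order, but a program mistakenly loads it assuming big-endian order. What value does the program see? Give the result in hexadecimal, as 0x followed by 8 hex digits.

Stored little-endian, the bytes at ascending addresses are 61 FD 8D 95.
Read back as big-endian, the last byte is least significant, giving 0x61FD8D95.

0x61FD8D95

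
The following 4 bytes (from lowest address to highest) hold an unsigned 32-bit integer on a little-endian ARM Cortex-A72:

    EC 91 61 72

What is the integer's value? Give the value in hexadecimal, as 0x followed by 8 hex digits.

0x726191EC

Little-endian: lowest address holds the least-significant byte.
Reassemble most-significant byte first: 72 61 91 EC → 0x726191EC.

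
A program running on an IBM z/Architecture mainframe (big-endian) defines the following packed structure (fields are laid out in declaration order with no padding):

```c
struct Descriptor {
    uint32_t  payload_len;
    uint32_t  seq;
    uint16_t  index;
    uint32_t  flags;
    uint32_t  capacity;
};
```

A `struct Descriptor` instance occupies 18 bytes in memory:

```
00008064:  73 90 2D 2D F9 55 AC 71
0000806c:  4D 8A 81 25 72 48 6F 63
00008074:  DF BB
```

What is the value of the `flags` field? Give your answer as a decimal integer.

`flags` follows `payload_len` (4 B), `seq` (4 B), `index` (2 B), so it starts at offset 4 + 4 + 2 = 10 and occupies 4 bytes.
Bytes at offsets 10..13: 81 25 72 48.
In big-endian order the high byte comes first in memory.
The bytes are already most-significant first: 0x81257248.
0x81257248 = 2166714952.

2166714952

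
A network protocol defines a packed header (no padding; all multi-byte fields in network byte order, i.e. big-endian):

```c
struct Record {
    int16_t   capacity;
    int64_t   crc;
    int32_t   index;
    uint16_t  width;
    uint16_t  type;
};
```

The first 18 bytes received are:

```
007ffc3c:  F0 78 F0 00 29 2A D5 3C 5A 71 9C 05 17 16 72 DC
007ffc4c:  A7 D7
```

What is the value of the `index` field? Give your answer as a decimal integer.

`index` follows `capacity` (2 B), `crc` (8 B), so it starts at offset 2 + 8 = 10 and occupies 4 bytes.
Bytes at offsets 10..13: 9C 05 17 16.
Big-endian: lowest address holds the most-significant byte.
The bytes are already most-significant first: 0x9C051716.
Top bit is set, so as a signed 32-bit value this is 0x9C051716 − 2^32 = -1677388010.

-1677388010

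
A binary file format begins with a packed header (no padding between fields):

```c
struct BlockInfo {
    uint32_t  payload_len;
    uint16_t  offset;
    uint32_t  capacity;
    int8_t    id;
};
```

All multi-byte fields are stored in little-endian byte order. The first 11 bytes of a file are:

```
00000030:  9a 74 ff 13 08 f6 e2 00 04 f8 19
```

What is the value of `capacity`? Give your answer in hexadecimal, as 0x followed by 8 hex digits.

`capacity` follows `payload_len` (4 B), `offset` (2 B), so it starts at offset 4 + 2 = 6 and occupies 4 bytes.
Bytes at offsets 6..9: E2 00 04 F8.
In little-endian order the low byte comes first in memory.
Reassemble most-significant byte first: F8 04 00 E2 → 0xF80400E2.

0xF80400E2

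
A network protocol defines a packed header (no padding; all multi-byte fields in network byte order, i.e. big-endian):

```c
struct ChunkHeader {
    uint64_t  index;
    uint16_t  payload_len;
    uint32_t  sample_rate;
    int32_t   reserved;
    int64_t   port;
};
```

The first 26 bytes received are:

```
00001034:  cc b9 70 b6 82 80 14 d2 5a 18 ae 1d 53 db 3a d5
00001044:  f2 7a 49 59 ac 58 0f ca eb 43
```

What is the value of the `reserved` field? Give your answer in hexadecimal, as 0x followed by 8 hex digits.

0x3AD5F27A

`reserved` follows `index` (8 B), `payload_len` (2 B), `sample_rate` (4 B), so it starts at offset 8 + 2 + 4 = 14 and occupies 4 bytes.
Bytes at offsets 14..17: 3A D5 F2 7A.
Big-endian: lowest address holds the most-significant byte.
The bytes are already most-significant first: 0x3AD5F27A.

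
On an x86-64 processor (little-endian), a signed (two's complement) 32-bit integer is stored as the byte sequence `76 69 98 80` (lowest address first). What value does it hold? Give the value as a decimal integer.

In little-endian order the low byte comes first in memory.
Reassemble most-significant byte first: 80 98 69 76 → 0x80986976.
Top bit is set, so as a signed 32-bit value this is 0x80986976 − 2^32 = -2137495178.

-2137495178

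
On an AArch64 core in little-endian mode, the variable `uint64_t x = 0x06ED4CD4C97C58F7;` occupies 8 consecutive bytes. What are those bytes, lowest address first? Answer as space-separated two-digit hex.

F7 58 7C C9 D4 4C ED 06

Split into bytes (most-significant first): 06 ED 4C D4 C9 7C 58 F7.
Little-endian stores the least-significant byte at the lowest address.
So at ascending addresses the bytes are F7 58 7C C9 D4 4C ED 06.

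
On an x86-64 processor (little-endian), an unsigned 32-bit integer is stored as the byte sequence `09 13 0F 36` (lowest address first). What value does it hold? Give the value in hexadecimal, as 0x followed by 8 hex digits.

0x360F1309

Little-endian stores the least-significant byte at the lowest address.
Reassemble most-significant byte first: 36 0F 13 09 → 0x360F1309.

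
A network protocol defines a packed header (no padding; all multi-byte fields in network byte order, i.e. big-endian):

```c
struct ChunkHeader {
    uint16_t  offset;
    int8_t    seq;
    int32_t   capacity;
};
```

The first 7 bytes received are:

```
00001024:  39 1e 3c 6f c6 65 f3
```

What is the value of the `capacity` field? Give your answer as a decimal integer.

`capacity` follows `offset` (2 B), `seq` (1 B), so it starts at offset 2 + 1 = 3 and occupies 4 bytes.
Bytes at offsets 3..6: 6F C6 65 F3.
In big-endian order the high byte comes first in memory.
The bytes are already most-significant first: 0x6FC665F3.
0x6FC665F3 = 1875273203.

1875273203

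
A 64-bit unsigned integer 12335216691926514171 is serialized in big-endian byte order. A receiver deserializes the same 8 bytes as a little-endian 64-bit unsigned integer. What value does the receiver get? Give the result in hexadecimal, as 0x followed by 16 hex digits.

12335216691926514171 in 64-bit hexadecimal is 0xAB2F7E39FDBFB9FB.
Stored big-endian, the bytes at ascending addresses are AB 2F 7E 39 FD BF B9 FB.
Read back as little-endian, the first byte is least significant, giving 0xFBB9BFFD397E2FAB.

0xFBB9BFFD397E2FAB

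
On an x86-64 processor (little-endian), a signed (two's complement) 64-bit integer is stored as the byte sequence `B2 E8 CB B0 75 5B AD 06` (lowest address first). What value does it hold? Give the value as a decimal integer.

481141296233965746

In little-endian order the low byte comes first in memory.
Reassemble most-significant byte first: 06 AD 5B 75 B0 CB E8 B2 → 0x06AD5B75B0CBE8B2.
0x06AD5B75B0CBE8B2 = 481141296233965746.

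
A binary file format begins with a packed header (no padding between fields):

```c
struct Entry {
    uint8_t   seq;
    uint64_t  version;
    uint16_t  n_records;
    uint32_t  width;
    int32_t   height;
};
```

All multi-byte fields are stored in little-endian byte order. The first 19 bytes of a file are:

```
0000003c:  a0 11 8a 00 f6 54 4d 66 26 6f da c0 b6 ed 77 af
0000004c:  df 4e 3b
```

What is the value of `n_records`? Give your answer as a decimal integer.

`n_records` follows `seq` (1 B), `version` (8 B), so it starts at offset 1 + 8 = 9 and occupies 2 bytes.
Bytes at offsets 9..10: 6F DA.
Little-endian: lowest address holds the least-significant byte.
Reassemble most-significant byte first: DA 6F → 0xDA6F.
0xDA6F = 55919.

55919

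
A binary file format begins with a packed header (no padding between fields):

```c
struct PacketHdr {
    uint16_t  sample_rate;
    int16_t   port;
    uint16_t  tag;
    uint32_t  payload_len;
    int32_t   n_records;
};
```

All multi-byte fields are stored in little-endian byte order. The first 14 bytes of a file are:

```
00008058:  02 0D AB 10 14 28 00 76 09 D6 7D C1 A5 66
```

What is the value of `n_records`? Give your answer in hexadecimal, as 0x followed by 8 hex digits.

0x66A5C17D

`n_records` follows `sample_rate` (2 B), `port` (2 B), `tag` (2 B), `payload_len` (4 B), so it starts at offset 2 + 2 + 2 + 4 = 10 and occupies 4 bytes.
Bytes at offsets 10..13: 7D C1 A5 66.
In little-endian order the low byte comes first in memory.
Reassemble most-significant byte first: 66 A5 C1 7D → 0x66A5C17D.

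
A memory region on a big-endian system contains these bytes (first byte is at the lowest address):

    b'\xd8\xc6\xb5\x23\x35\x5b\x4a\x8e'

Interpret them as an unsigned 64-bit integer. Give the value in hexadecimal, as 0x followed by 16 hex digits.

In big-endian order the high byte comes first in memory.
The bytes are already most-significant first: 0xD8C6B523355B4A8E.

0xD8C6B523355B4A8E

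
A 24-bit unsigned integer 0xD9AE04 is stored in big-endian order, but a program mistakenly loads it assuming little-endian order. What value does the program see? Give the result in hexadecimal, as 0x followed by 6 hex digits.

Stored big-endian, the bytes at ascending addresses are D9 AE 04.
Read back as little-endian, the first byte is least significant, giving 0x04AED9.

0x04AED9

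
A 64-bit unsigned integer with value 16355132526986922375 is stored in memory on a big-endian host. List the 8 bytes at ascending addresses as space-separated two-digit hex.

16355132526986922375 in hexadecimal, padded to 64 bits, is 0xE2F91A614D7E0987.
Split into bytes (most-significant first): E2 F9 1A 61 4D 7E 09 87.
Big-endian: lowest address holds the most-significant byte.
So the memory order matches the most-significant-first order: E2 F9 1A 61 4D 7E 09 87.

E2 F9 1A 61 4D 7E 09 87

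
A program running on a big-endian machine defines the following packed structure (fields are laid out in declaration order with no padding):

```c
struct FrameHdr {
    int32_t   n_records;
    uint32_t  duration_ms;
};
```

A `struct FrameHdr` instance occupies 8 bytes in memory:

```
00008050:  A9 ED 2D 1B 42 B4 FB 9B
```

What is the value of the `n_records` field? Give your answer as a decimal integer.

`n_records` is the first field, at byte offset 0, occupying 4 bytes.
Bytes at offsets 0..3: A9 ED 2D 1B.
In big-endian order the high byte comes first in memory.
The bytes are already most-significant first: 0xA9ED2D1B.
Top bit is set, so as a signed 32-bit value this is 0xA9ED2D1B − 2^32 = -1444074213.

-1444074213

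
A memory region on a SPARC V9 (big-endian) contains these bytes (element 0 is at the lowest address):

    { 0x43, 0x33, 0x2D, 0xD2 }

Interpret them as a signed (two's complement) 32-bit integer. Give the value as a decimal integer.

1127427538

Big-endian: lowest address holds the most-significant byte.
The bytes are already most-significant first: 0x43332DD2.
0x43332DD2 = 1127427538.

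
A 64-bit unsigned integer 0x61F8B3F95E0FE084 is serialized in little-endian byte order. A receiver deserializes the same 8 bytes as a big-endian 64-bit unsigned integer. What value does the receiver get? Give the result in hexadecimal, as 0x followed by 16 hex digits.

Stored little-endian, the bytes at ascending addresses are 84 E0 0F 5E F9 B3 F8 61.
Read back as big-endian, the last byte is least significant, giving 0x84E00F5EF9B3F861.

0x84E00F5EF9B3F861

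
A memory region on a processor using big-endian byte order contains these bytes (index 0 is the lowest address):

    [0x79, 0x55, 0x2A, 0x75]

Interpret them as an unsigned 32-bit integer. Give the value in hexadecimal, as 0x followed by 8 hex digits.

0x79552A75

In big-endian order the high byte comes first in memory.
The bytes are already most-significant first: 0x79552A75.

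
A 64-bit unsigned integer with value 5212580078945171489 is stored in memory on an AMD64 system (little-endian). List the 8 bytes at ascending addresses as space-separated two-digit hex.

5212580078945171489 in hexadecimal, padded to 64 bits, is 0x4856CDF6E0CDF821.
Split into bytes (most-significant first): 48 56 CD F6 E0 CD F8 21.
Little-endian: lowest address holds the least-significant byte.
So at ascending addresses the bytes are 21 F8 CD E0 F6 CD 56 48.

21 F8 CD E0 F6 CD 56 48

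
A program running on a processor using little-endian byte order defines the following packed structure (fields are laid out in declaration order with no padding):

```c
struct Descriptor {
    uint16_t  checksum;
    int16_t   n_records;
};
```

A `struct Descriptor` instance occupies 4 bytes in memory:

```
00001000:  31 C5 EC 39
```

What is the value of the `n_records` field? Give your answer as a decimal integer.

14828

`n_records` follows `checksum` (2 bytes), so it starts at byte offset 2 and occupies 2 bytes.
Bytes at offsets 2..3: EC 39.
In little-endian order the low byte comes first in memory.
Reassemble most-significant byte first: 39 EC → 0x39EC.
0x39EC = 14828.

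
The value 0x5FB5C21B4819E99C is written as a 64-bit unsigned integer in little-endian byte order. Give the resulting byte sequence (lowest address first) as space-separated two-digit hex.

Split into bytes (most-significant first): 5F B5 C2 1B 48 19 E9 9C.
In little-endian order the low byte comes first in memory.
So at ascending addresses the bytes are 9C E9 19 48 1B C2 B5 5F.

9C E9 19 48 1B C2 B5 5F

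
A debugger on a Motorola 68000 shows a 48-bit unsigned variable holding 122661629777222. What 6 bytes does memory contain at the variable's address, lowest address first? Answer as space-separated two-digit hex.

122661629777222 in hexadecimal, padded to 48 bits, is 0x6F8F62DED546.
Split into bytes (most-significant first): 6F 8F 62 DE D5 46.
Big-endian stores the most-significant byte at the lowest address.
So the memory order matches the most-significant-first order: 6F 8F 62 DE D5 46.

6F 8F 62 DE D5 46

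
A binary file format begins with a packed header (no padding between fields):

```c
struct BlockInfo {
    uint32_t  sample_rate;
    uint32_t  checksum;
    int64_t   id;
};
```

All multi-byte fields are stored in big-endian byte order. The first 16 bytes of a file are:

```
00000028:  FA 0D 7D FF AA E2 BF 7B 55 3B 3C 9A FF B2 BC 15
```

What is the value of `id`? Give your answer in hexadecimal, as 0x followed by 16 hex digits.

`id` follows `sample_rate` (4 B), `checksum` (4 B), so it starts at offset 4 + 4 = 8 and occupies 8 bytes.
Bytes at offsets 8..15: 55 3B 3C 9A FF B2 BC 15.
Big-endian: lowest address holds the most-significant byte.
The bytes are already most-significant first: 0x553B3C9AFFB2BC15.

0x553B3C9AFFB2BC15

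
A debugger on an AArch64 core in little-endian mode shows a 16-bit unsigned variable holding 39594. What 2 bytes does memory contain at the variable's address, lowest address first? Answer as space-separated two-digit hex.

AA 9A

39594 in hexadecimal, padded to 16 bits, is 0x9AAA.
Split into bytes (most-significant first): 9A AA.
Little-endian: lowest address holds the least-significant byte.
So at ascending addresses the bytes are AA 9A.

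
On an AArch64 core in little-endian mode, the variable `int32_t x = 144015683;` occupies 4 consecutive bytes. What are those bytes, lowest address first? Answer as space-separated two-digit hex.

144015683 in hexadecimal, padded to 32 bits, is 0x08958143.
Split into bytes (most-significant first): 08 95 81 43.
In little-endian order the low byte comes first in memory.
So at ascending addresses the bytes are 43 81 95 08.

43 81 95 08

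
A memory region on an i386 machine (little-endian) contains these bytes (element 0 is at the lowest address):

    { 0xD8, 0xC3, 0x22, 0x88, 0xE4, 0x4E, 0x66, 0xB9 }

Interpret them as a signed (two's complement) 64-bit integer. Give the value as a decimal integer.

-5087291985624906792

Little-endian: lowest address holds the least-significant byte.
Reassemble most-significant byte first: B9 66 4E E4 88 22 C3 D8 → 0xB9664EE48822C3D8.
Top bit is set, so as a signed 64-bit value this is 0xB9664EE48822C3D8 − 2^64 = -5087291985624906792.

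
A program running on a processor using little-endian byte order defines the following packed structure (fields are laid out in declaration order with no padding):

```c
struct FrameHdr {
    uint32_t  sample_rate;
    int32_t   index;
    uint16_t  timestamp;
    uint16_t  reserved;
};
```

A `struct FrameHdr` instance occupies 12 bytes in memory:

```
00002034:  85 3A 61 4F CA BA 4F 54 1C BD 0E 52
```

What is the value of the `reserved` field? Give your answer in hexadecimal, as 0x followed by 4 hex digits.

0x520E

`reserved` follows `sample_rate` (4 B), `index` (4 B), `timestamp` (2 B), so it starts at offset 4 + 4 + 2 = 10 and occupies 2 bytes.
Bytes at offsets 10..11: 0E 52.
Little-endian stores the least-significant byte at the lowest address.
Reassemble most-significant byte first: 52 0E → 0x520E.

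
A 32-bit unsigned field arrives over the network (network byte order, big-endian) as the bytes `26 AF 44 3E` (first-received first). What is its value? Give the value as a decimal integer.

649020478

Big-endian: lowest address holds the most-significant byte.
The bytes are already most-significant first: 0x26AF443E.
0x26AF443E = 649020478.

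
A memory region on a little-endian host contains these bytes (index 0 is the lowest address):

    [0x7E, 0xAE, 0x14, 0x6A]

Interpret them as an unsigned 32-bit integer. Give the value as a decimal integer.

1779740286

In little-endian order the low byte comes first in memory.
Reassemble most-significant byte first: 6A 14 AE 7E → 0x6A14AE7E.
0x6A14AE7E = 1779740286.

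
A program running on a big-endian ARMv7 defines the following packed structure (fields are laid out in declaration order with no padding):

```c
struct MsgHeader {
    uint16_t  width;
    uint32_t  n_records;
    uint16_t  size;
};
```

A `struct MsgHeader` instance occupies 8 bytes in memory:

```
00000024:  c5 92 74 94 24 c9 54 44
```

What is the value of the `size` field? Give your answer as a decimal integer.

`size` follows `width` (2 B), `n_records` (4 B), so it starts at offset 2 + 4 = 6 and occupies 2 bytes.
Bytes at offsets 6..7: 54 44.
In big-endian order the high byte comes first in memory.
The bytes are already most-significant first: 0x5444.
0x5444 = 21572.

21572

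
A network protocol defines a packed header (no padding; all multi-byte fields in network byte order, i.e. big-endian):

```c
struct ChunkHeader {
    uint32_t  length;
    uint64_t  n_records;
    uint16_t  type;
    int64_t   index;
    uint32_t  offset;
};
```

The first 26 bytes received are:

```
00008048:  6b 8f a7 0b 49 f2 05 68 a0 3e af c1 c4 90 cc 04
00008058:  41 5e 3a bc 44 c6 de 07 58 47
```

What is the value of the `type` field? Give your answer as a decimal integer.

50320

`type` follows `length` (4 B), `n_records` (8 B), so it starts at offset 4 + 8 = 12 and occupies 2 bytes.
Bytes at offsets 12..13: C4 90.
In big-endian order the high byte comes first in memory.
The bytes are already most-significant first: 0xC490.
0xC490 = 50320.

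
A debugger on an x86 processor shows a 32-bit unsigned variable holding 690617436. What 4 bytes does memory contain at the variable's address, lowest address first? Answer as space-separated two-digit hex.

5C FC 29 29

690617436 in hexadecimal, padded to 32 bits, is 0x2929FC5C.
Split into bytes (most-significant first): 29 29 FC 5C.
Little-endian stores the least-significant byte at the lowest address.
So at ascending addresses the bytes are 5C FC 29 29.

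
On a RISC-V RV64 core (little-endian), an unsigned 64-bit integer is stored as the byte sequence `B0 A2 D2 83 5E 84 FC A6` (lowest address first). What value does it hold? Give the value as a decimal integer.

In little-endian order the low byte comes first in memory.
Reassemble most-significant byte first: A6 FC 84 5E 83 D2 A2 B0 → 0xA6FC845E83D2A2B0.
0xA6FC845E83D2A2B0 = 12032637845900534448.

12032637845900534448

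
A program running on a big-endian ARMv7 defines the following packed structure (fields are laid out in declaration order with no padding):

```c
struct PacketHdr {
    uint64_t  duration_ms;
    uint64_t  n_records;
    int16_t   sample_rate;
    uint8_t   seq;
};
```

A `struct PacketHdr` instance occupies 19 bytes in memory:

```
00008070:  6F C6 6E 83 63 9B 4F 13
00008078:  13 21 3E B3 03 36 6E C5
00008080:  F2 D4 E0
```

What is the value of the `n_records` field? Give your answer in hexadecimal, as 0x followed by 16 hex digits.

0x13213EB303366EC5

`n_records` follows `duration_ms` (8 bytes), so it starts at byte offset 8 and occupies 8 bytes.
Bytes at offsets 8..15: 13 21 3E B3 03 36 6E C5.
Big-endian stores the most-significant byte at the lowest address.
The bytes are already most-significant first: 0x13213EB303366EC5.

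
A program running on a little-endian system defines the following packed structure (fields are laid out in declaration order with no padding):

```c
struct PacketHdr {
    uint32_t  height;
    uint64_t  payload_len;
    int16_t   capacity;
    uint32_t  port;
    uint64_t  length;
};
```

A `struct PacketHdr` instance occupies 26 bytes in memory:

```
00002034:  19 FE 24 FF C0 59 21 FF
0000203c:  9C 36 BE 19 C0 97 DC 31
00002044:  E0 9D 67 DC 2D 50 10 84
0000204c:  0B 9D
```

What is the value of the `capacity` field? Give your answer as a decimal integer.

-26688

`capacity` follows `height` (4 B), `payload_len` (8 B), so it starts at offset 4 + 8 = 12 and occupies 2 bytes.
Bytes at offsets 12..13: C0 97.
Little-endian: lowest address holds the least-significant byte.
Reassemble most-significant byte first: 97 C0 → 0x97C0.
Top bit is set, so as a signed 16-bit value this is 0x97C0 − 2^16 = -26688.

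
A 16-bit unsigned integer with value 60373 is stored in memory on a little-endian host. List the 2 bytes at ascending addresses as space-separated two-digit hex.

60373 in hexadecimal, padded to 16 bits, is 0xEBD5.
Split into bytes (most-significant first): EB D5.
In little-endian order the low byte comes first in memory.
So at ascending addresses the bytes are D5 EB.

D5 EB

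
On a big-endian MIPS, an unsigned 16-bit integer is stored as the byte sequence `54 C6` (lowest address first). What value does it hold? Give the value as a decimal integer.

Big-endian: lowest address holds the most-significant byte.
The bytes are already most-significant first: 0x54C6.
0x54C6 = 21702.

21702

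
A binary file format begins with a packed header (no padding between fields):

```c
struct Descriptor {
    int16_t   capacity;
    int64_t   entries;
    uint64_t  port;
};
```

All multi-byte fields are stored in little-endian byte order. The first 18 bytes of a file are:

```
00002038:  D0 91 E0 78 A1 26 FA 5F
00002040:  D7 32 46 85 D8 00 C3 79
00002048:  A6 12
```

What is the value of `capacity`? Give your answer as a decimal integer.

-28208

`capacity` is the first field, at byte offset 0, occupying 2 bytes.
Bytes at offsets 0..1: D0 91.
In little-endian order the low byte comes first in memory.
Reassemble most-significant byte first: 91 D0 → 0x91D0.
Top bit is set, so as a signed 16-bit value this is 0x91D0 − 2^16 = -28208.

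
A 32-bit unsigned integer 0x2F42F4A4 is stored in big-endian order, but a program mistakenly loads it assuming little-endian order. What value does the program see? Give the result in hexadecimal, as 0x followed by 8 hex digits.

Stored big-endian, the bytes at ascending addresses are 2F 42 F4 A4.
Read back as little-endian, the first byte is least significant, giving 0xA4F4422F.

0xA4F4422F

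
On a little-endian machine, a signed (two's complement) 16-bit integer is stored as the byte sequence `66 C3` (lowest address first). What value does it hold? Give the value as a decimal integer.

In little-endian order the low byte comes first in memory.
Reassemble most-significant byte first: C3 66 → 0xC366.
Top bit is set, so as a signed 16-bit value this is 0xC366 − 2^16 = -15514.

-15514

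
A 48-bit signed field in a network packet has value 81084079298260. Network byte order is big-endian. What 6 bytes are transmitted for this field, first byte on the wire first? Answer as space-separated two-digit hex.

49 BE DB BE 56 D4

81084079298260 in hexadecimal, padded to 48 bits, is 0x49BEDBBE56D4.
Split into bytes (most-significant first): 49 BE DB BE 56 D4.
Big-endian stores the most-significant byte at the lowest address.
So the memory order matches the most-significant-first order: 49 BE DB BE 56 D4.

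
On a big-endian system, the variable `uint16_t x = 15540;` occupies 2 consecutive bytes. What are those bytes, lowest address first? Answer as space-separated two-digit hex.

15540 in hexadecimal, padded to 16 bits, is 0x3CB4.
Split into bytes (most-significant first): 3C B4.
In big-endian order the high byte comes first in memory.
So the memory order matches the most-significant-first order: 3C B4.

3C B4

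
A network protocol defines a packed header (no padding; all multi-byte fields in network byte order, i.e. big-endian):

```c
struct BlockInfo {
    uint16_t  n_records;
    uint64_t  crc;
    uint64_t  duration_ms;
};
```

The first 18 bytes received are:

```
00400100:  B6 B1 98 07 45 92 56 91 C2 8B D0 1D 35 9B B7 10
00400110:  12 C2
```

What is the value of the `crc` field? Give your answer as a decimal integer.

10954801113421955723

`crc` follows `n_records` (2 bytes), so it starts at byte offset 2 and occupies 8 bytes.
Bytes at offsets 2..9: 98 07 45 92 56 91 C2 8B.
Big-endian stores the most-significant byte at the lowest address.
The bytes are already most-significant first: 0x980745925691C28B.
0x980745925691C28B = 10954801113421955723.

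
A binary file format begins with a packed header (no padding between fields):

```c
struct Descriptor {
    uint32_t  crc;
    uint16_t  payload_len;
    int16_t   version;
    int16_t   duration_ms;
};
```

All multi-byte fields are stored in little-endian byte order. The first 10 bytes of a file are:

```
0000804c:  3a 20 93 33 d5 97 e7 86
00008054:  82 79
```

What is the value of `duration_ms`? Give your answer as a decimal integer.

`duration_ms` follows `crc` (4 B), `payload_len` (2 B), `version` (2 B), so it starts at offset 4 + 2 + 2 = 8 and occupies 2 bytes.
Bytes at offsets 8..9: 82 79.
In little-endian order the low byte comes first in memory.
Reassemble most-significant byte first: 79 82 → 0x7982.
0x7982 = 31106.

31106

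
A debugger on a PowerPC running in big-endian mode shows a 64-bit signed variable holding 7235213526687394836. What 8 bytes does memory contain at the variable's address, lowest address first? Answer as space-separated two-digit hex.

64 68 A4 5E 64 4D AC 14

7235213526687394836 in hexadecimal, padded to 64 bits, is 0x6468A45E644DAC14.
Split into bytes (most-significant first): 64 68 A4 5E 64 4D AC 14.
In big-endian order the high byte comes first in memory.
So the memory order matches the most-significant-first order: 64 68 A4 5E 64 4D AC 14.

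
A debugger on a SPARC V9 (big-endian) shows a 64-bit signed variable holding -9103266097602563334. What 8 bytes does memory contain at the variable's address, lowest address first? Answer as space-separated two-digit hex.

Two's complement of -9103266097602563334 in 64 bits: 9103266097602563334 = 0x7E554C48DB750D06; invert → 0x81AAB3B7248AF2F9; add 1 → 0x81AAB3B7248AF2FA.
Split into bytes (most-significant first): 81 AA B3 B7 24 8A F2 FA.
Big-endian stores the most-significant byte at the lowest address.
So the memory order matches the most-significant-first order: 81 AA B3 B7 24 8A F2 FA.

81 AA B3 B7 24 8A F2 FA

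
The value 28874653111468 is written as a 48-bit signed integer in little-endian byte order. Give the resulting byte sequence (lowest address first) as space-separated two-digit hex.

AC 14 71 E7 42 1A

28874653111468 in hexadecimal, padded to 48 bits, is 0x1A42E77114AC.
Split into bytes (most-significant first): 1A 42 E7 71 14 AC.
In little-endian order the low byte comes first in memory.
So at ascending addresses the bytes are AC 14 71 E7 42 1A.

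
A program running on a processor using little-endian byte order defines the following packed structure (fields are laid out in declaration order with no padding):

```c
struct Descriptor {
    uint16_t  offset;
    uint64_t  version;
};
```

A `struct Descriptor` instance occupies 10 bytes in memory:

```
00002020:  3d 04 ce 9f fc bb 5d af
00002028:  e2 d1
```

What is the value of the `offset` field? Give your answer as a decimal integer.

1085

`offset` is the first field, at byte offset 0, occupying 2 bytes.
Bytes at offsets 0..1: 3D 04.
Little-endian: lowest address holds the least-significant byte.
Reassemble most-significant byte first: 04 3D → 0x043D.
0x043D = 1085.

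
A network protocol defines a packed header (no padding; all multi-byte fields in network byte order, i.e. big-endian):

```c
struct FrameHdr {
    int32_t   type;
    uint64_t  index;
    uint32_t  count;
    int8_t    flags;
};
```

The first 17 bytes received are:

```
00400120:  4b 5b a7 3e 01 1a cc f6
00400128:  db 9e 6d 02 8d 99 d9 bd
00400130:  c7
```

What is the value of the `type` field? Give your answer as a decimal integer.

1264297790

`type` is the first field, at byte offset 0, occupying 4 bytes.
Bytes at offsets 0..3: 4B 5B A7 3E.
Big-endian: lowest address holds the most-significant byte.
The bytes are already most-significant first: 0x4B5BA73E.
0x4B5BA73E = 1264297790.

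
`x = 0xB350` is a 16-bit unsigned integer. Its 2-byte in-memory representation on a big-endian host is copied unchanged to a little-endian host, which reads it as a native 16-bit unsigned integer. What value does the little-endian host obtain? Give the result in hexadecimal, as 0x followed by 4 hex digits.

Stored big-endian, the bytes at ascending addresses are B3 50.
Read back as little-endian, the first byte is least significant, giving 0x50B3.

0x50B3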